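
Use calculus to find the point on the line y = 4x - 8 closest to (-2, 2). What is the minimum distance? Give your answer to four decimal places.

4.3656

Minimize D(x)^2 = (x + 2)^2 + (4x - 10)^2.
d/dx[D^2] = 2(x + 2) + 2·4·(4x - 10) = 0 ⇒ x = 38/17.
Then y = 16/17 and the distance is √(324/17) ≈ 4.3656.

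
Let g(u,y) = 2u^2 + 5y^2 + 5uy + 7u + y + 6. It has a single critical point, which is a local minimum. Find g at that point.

-122/15

∂g/∂u = 4u + 5y + 7 = 0 and ∂g/∂y = 5u + 10y + 1 = 0, so (u, y) = (-13/3, 31/15).
The Hessian has g_{uu} = 4, g_{yy} = 10, g_{uy} = 5, giving D = 15 > 0 with g_{uu} > 0, so the point is a local minimum.
g(-13/3, 31/15) = -122/15.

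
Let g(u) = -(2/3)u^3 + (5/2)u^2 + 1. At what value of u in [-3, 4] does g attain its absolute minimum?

4

The derivative is -2u^2 + 5u, which vanishes at u = 0 and u = 5/2.
Candidates: g(-3) = 83/2, g(0) = 1, g(5/2) = 149/24, g(4) = -5/3.
Hence the absolute minimum is -5/3 at u = 4.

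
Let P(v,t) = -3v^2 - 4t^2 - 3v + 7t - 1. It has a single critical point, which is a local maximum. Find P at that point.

∂P/∂v = -6v - 3 = 0 and ∂P/∂t = -8t + 7 = 0, so (v, t) = (-1/2, 7/8).
The Hessian has P_{vv} = -6, P_{tt} = -8, P_{vt} = 0, giving D = 48 > 0 with P_{vv} < 0, so the point is a local maximum.
P(-1/2, 7/8) = 45/16.

45/16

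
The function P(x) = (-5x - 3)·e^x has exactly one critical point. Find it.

-8/5

P'(x) = (-5)·e^x + (-5x - 3)·1·e^x = (-5x - 8)·e^x. Since e^x > 0, the only critical point is x = -8/5.
P''(-8/5) has the same sign as -5 < 0, so this is a local maximum.
P(-8/5) = (5)·e^(-8/5) ≈ 1.0095.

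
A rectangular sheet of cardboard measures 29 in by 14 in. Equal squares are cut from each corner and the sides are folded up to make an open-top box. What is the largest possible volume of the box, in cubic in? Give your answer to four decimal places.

With cut size x, the volume is V(x) = x(29 − 2x)(14 − 2x) for 0 < x < 7.
V'(x) = 12x^2 − 172x + 406. Setting V'(x) = 0 gives x ≈ 2.9800 (the root in (0, 7)).
V''(x) = 24x − 172 is negative there, so this is the maximum; V ≈ 552.0200.

552.0200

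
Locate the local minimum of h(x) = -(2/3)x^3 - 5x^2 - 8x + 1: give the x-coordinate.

-4

h'(x) = -2x^2 - 10x - 8 = 0 at x = -4, -1.
Since h''(x) = -4x - 10, we get h''(-4) = 6 > 0 ⇒ local minimum; h''(-1) = -6 < 0 ⇒ local maximum.
Thus h has its local minimum at x = -4, with value -13/3.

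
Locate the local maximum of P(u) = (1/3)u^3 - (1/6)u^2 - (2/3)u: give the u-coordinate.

-2/3

Critical points: P'(u) = u^2 - (1/3)u - 2/3 vanishes at u = -2/3, 1.
Since P''(u) = 2u - 1/3, we get P''(-2/3) = -5/3 < 0 ⇒ local maximum; P''(1) = 5/3 > 0 ⇒ local minimum.
Thus P has its local maximum at u = -2/3, with value 22/81.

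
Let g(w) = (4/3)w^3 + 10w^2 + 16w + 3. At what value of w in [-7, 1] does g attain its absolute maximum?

g'(w) = 4w^2 + 20w + 16, which vanishes at w = -4 and w = -1.
Candidates: g(-7) = -229/3, g(-4) = 41/3, g(-1) = -13/3, g(1) = 91/3.
The maximum over the interval is 91/3, attained at w = 1.

1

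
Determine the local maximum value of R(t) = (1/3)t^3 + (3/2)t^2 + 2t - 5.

-17/3

R'(t) = t^2 + 3t + 2. Setting R'(t) = 0 gives t ∈ {-2, -1}.
Second-derivative test with R''(t) = 2t + 3: R''(-2) = -1 < 0 ⇒ local maximum; R''(-1) = 1 > 0 ⇒ local minimum.
So the local maximum value is R(-2) = -17/3.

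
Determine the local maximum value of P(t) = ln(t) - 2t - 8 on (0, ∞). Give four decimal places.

P'(t) = 1/t − 2 = 0 gives t = 1/2.
P''(t) = -1/t², which is negative for t > 0, so this is a local maximum.
P(1/2) = 1·ln(1/2) - 1 - 8 ≈ -9.6931.

-9.6931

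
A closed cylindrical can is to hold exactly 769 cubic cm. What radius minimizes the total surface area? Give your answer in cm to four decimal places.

With radius r and height h, πr²h = 769 so h = 769/(πr²), and S(r) = 2πr² + 2πrh = 2πr² + 2·769/r.
S'(r) = 4πr − 2·769/r² = 0 ⇒ r³ = 769/(2π), so r ≈ 4.9650 and h = 2r ≈ 9.9299.
S''(r) = 4π + 4·769/r³ > 0, so this is the minimum; S ≈ 464.6566.

4.9650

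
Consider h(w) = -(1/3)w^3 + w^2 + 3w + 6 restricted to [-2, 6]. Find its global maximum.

15

Differentiating, h'(w) = -w^2 + 2w + 3; which vanishes at w = -1 and w = 3.
Compare values at every candidate in [-2, 6]: h(-2) = 20/3, h(-1) = 13/3, h(3) = 15, h(6) = -12.
So the maximum is h(3) = 15.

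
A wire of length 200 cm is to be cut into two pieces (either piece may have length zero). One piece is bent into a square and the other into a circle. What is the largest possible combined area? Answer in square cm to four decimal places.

3183.0989

Let x be the length used for the square. Square side x/4; circle radius (200−x)/(2π).
A(x) = (x/4)² + π·((200−x)/(2π))² = x²/16 + (200−x)²/(4π) for 0 ≤ x ≤ 200. A'(x) = x/8 − (200−x)/(2π) = 0 gives x = 4·200/(π+4) ≈ 112.0198.
A'' > 0, so the interior critical point is a minimum; the maximum is at an endpoint. A(0) = 3183.0989 and A(200) = 2500.0000, so the largest area is 3183.0989.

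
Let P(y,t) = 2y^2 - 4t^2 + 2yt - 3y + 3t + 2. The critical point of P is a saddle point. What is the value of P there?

2

∂P/∂y = 4y + 2t - 3 = 0 and ∂P/∂t = 2y - 8t + 3 = 0, so (y, t) = (1/2, 1/2).
The Hessian has P_{yy} = 4, P_{tt} = -8, P_{yt} = 2, giving D = -36 < 0, so the point is a saddle point.
P(1/2, 1/2) = 2.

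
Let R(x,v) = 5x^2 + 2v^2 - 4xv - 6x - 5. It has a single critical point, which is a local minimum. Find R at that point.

∂R/∂x = 10x - 4v - 6 = 0 and ∂R/∂v = -4x + 4v = 0, so (x, v) = (1, 1).
The Hessian has R_{xx} = 10, R_{vv} = 4, R_{xv} = -4, giving D = 24 > 0 with R_{xx} > 0, so the point is a local minimum.
R(1, 1) = -8.

-8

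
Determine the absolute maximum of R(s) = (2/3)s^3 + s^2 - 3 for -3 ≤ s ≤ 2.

R'(s) = 2s^2 + 2s, which vanishes at s = -1 and s = 0.
Evaluating at the critical points and endpoints: R(-3) = -12,  R(-1) = -8/3,  R(0) = -3,  R(2) = 19/3.
So the maximum is R(2) = 19/3.

19/3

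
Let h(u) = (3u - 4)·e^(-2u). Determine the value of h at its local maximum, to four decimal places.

0.0383

Differentiating with the product rule gives h'(u) = (-6u + 11)·e^(-2u). Since e^(-2u) > 0, the only critical point is u = 11/6.
h''(11/6) has the same sign as -6 < 0, so this is a local maximum.
h(11/6) = (3/2)·e^(-11/3) ≈ 0.0383.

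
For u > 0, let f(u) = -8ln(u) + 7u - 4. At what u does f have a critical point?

8/7

f'(u) = -8/u + 7 = 0 gives u = 8/7.
f''(u) = 8/u², which is positive for u > 0, so this is a local minimum.
f(8/7) = -8·ln(8/7) + 8 - 4 ≈ 2.9317.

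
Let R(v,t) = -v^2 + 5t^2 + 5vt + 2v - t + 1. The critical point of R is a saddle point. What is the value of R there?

74/45

∂R/∂v = -2v + 5t + 2 = 0 and ∂R/∂t = 5v + 10t - 1 = 0, so (v, t) = (5/9, -8/45).
The Hessian has R_{vv} = -2, R_{tt} = 10, R_{vt} = 5, giving D = -45 < 0, so the point is a saddle point.
R(5/9, -8/45) = 74/45.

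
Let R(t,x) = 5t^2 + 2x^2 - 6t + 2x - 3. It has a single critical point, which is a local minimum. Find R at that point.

-53/10

∂R/∂t = 10t - 6 = 0 and ∂R/∂x = 4x + 2 = 0, so (t, x) = (3/5, -1/2).
The Hessian has R_{tt} = 10, R_{xx} = 4, R_{tx} = 0, giving D = 40 > 0 with R_{tt} > 0, so the point is a local minimum.
R(3/5, -1/2) = -53/10.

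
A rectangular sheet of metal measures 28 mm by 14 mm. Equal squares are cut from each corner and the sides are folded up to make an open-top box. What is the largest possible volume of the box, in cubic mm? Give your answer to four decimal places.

528.0830

With cut size x, the volume is V(x) = x(28 − 2x)(14 − 2x) for 0 < x < 7.
V'(x) = 12x^2 − 168x + 392. Setting V'(x) = 0 gives x ≈ 2.9585 (the root in (0, 7)).
V''(x) = 24x − 168 is negative there, so this is the maximum; V ≈ 528.0830.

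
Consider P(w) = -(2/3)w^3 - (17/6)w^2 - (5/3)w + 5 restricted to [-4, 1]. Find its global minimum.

The derivative is -2w^2 - (17/3)w - 5/3, which vanishes at w = -5/2 and w = -1/3.
Candidates: P(-4) = 9,  P(-5/2) = 15/8,  P(-1/3) = 853/162,  P(1) = -1/6.
The minimum over the interval is -1/6, attained at w = 1.

-1/6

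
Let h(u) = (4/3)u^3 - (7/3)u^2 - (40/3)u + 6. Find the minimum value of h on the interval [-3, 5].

-253/12

Differentiating, h'(u) = 4u^2 - (14/3)u - 40/3; which vanishes at u = -4/3 and u = 5/2.
Compare values at every candidate in [-3, 5]: h(-3) = -11,  h(-4/3) = 1334/81,  h(5/2) = -253/12,  h(5) = 143/3.
The minimum over the interval is -253/12, attained at u = 5/2.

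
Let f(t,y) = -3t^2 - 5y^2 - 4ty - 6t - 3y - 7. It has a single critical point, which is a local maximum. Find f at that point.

∂f/∂t = -6t - 4y - 6 = 0 and ∂f/∂y = -4t - 10y - 3 = 0, so (t, y) = (-12/11, 3/22).
The Hessian has f_{tt} = -6, f_{yy} = -10, f_{ty} = -4, giving D = 44 > 0 with f_{tt} < 0, so the point is a local maximum.
f(-12/11, 3/22) = -173/44.

-173/44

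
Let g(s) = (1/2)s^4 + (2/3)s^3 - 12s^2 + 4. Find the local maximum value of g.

g'(s) = 2s^3 + 2s^2 - 24s = 0 at s = -4, 0, 3.
g''(s) = 6s^2 + 4s - 24. g''(-4) = 56 > 0 ⇒ local minimum; g''(0) = -24 < 0 ⇒ local maximum; g''(3) = 42 > 0 ⇒ local minimum.
Thus g has its local maximum at s = 0, with value 4.

4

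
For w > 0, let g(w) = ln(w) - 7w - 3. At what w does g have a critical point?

1/7

g'(w) = 1/w − 7 = 0 gives w = 1/7.
g''(w) = -1/w², which is negative for w > 0, so this is a local maximum.
g(1/7) = 1·ln(1/7) - 1 - 3 ≈ -5.9459.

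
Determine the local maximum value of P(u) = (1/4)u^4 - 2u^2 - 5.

Critical points: P'(u) = u^3 - 4u vanishes at u = -2, 0, 2.
P''(u) = 3u^2 - 4. P''(-2) = 8 > 0 ⇒ local minimum; P''(0) = -4 < 0 ⇒ local maximum; P''(2) = 8 > 0 ⇒ local minimum.
The local maximum is P(0) = -5.

-5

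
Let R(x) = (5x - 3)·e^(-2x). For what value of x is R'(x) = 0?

R'(x) = 5·e^(-2x) + (5x - 3)·(-2)·e^(-2x) = (-10x + 11)·e^(-2x). Since e^(-2x) > 0, the only critical point is x = 11/10.
R''(11/10) has the same sign as -10 < 0, so this is a local maximum.
R(11/10) = (5/2)·e^(-11/5) ≈ 0.2770.

11/10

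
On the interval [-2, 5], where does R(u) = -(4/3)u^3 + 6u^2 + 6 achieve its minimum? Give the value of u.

The derivative is -4u^2 + 12u, which vanishes at u = 0 and u = 3.
Candidates: R(-2) = 122/3, R(0) = 6, R(3) = 24, R(5) = -32/3.
Hence the absolute minimum is -32/3 at u = 5.

5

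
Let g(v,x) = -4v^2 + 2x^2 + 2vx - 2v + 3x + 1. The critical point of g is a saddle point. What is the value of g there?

5/9

∂g/∂v = -8v + 2x - 2 = 0 and ∂g/∂x = 2v + 4x + 3 = 0, so (v, x) = (-7/18, -5/9).
The Hessian has g_{vv} = -8, g_{xx} = 4, g_{vx} = 2, giving D = -36 < 0, so the point is a saddle point.
g(-7/18, -5/9) = 5/9.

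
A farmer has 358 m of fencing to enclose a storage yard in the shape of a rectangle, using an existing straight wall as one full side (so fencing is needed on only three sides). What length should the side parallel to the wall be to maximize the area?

Let the sides perpendicular to the wall have length x and the parallel side y, so 2x + y = 358 and the area is A = xy = x(358 − 2x).
A'(x) = 358 − 4x = 0 gives x = 179/2, and A''(x) = −4 < 0 confirms a maximum.
Then y = 358 − 2·179/2 = 179 and A = 32041/2.

179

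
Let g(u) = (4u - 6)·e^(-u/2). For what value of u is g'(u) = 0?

7/2

Differentiating with the product rule gives g'(u) = (-2u + 7)·e^(-u/2). Since e^(-u/2) > 0, the only critical point is u = 7/2.
g''(7/2) has the same sign as -2 < 0, so this is a local maximum.
g(7/2) = (8)·e^(-7/4) ≈ 1.3902.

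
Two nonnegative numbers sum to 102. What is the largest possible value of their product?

2601

With x + y = 102, the product is P(x) = x(102 − x).
P'(x) = 102 − 2x = 0 gives x = 51; P'' = −2 < 0, so this is the maximum.
P = 51·51 = 2601.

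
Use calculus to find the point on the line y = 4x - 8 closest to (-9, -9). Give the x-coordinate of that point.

-13/17

Minimize D(x)^2 = (x + 9)^2 + (4x + 1)^2.
d/dx[D^2] = 2(x + 9) + 2·4·(4x + 1) = 0 ⇒ x = -13/17.
Then y = -188/17 and the distance is √(1225/17) ≈ 8.4887.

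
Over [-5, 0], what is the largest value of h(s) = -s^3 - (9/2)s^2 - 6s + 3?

Differentiating, h'(s) = -3s^2 - 9s - 6; which vanishes at s = -2 and s = -1.
Candidates: h(-5) = 91/2,  h(-2) = 5,  h(-1) = 11/2,  h(0) = 3.
The maximum over the interval is 91/2, attained at s = -5.

91/2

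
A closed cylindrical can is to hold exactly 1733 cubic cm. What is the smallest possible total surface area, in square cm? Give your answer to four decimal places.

798.6937

With radius r and height h, πr²h = 1733 so h = 1733/(πr²), and S(r) = 2πr² + 2πrh = 2πr² + 2·1733/r.
S'(r) = 4πr − 2·1733/r² = 0 ⇒ r³ = 1733/(2π), so r ≈ 6.5094 and h = 2r ≈ 13.0188.
S''(r) = 4π + 4·1733/r³ > 0, so this is the minimum; S ≈ 798.6937.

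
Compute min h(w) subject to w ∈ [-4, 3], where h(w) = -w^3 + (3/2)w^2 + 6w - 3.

-13/2

The derivative is -3w^2 + 3w + 6, which vanishes at w = -1 and w = 2.
Candidates: h(-4) = 61, h(-1) = -13/2, h(2) = 7, h(3) = 3/2.
Hence the absolute minimum is -13/2 at w = -1.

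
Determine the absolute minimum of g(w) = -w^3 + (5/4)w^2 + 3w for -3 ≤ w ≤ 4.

-32

Differentiating, g'(w) = -3w^2 + (5/2)w + 3; which vanishes at w = -2/3 and w = 3/2.
Candidates: g(-3) = 117/4; g(-2/3) = -31/27; g(3/2) = 63/16; g(4) = -32.
So the minimum is g(4) = -32.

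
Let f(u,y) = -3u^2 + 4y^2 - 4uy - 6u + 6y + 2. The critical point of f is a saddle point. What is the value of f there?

5/16

∂f/∂u = -6u - 4y - 6 = 0 and ∂f/∂y = -4u + 8y + 6 = 0, so (u, y) = (-3/8, -15/16).
The Hessian has f_{uu} = -6, f_{yy} = 8, f_{uy} = -4, giving D = -64 < 0, so the point is a saddle point.
f(-3/8, -15/16) = 5/16.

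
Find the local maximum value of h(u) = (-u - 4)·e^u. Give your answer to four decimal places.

0.0067

Differentiating with the product rule gives h'(u) = (-u - 5)·e^u. Since e^u > 0, the only critical point is u = -5.
h''(-5) has the same sign as -1 < 0, so this is a local maximum.
h(-5) = (1)·e^(-5) ≈ 0.0067.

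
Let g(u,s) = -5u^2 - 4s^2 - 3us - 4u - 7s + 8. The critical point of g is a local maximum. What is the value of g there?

∂g/∂u = -10u - 3s - 4 = 0 and ∂g/∂s = -3u - 8s - 7 = 0, so (u, s) = (-11/71, -58/71).
The Hessian has g_{uu} = -10, g_{ss} = -8, g_{us} = -3, giving D = 71 > 0 with g_{uu} < 0, so the point is a local maximum.
g(-11/71, -58/71) = 793/71.

793/71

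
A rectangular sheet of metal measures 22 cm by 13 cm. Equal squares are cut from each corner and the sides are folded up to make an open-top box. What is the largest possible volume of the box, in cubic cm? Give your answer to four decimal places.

340.7670

With cut size x, the volume is V(x) = x(22 − 2x)(13 − 2x) for 0 < x < 6.5.
V'(x) = 12x^2 − 140x + 286. Setting V'(x) = 0 gives x ≈ 2.6405 (the root in (0, 6.5)).
V''(x) = 24x − 140 is negative there, so this is the maximum; V ≈ 340.7670.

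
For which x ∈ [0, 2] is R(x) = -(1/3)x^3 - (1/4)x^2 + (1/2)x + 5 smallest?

2

The derivative is -x^2 - (1/2)x + 1/2, whose only zero in [0, 2] is x = 1/2.
Compare values at every candidate in [0, 2]: R(0) = 5,  R(1/2) = 247/48,  R(2) = 7/3.
The minimum over the interval is 7/3, attained at x = 2.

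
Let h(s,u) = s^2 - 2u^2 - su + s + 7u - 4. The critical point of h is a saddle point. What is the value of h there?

∂h/∂s = 2s - u + 1 = 0 and ∂h/∂u = -s - 4u + 7 = 0, so (s, u) = (1/3, 5/3).
The Hessian has h_{ss} = 2, h_{uu} = -4, h_{su} = -1, giving D = -9 < 0, so the point is a saddle point.
h(1/3, 5/3) = 2.

2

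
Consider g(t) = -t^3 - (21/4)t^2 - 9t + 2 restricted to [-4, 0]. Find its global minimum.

Differentiating, g'(t) = -3t^2 - (21/2)t - 9; which vanishes at t = -2 and t = -3/2.
Compare values at every candidate in [-4, 0]: g(-4) = 18,  g(-2) = 7,  g(-3/2) = 113/16,  g(0) = 2.
So the minimum is g(0) = 2.

2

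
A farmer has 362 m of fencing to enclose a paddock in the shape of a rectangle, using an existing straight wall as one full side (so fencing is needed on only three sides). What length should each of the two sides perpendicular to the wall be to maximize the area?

181/2

Let the sides perpendicular to the wall have length x and the parallel side y, so 2x + y = 362 and the area is A = xy = x(362 − 2x).
A'(x) = 362 − 4x = 0 gives x = 181/2, and A''(x) = −4 < 0 confirms a maximum.
Then y = 362 − 2·181/2 = 181 and A = 32761/2.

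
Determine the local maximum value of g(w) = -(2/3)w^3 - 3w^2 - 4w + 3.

Critical points: g'(w) = -2w^2 - 6w - 4 vanishes at w = -2, -1.
g''(w) = -4w - 6. g''(-2) = 2 > 0 ⇒ local minimum; g''(-1) = -2 < 0 ⇒ local maximum.
So the local maximum value is g(-1) = 14/3.

14/3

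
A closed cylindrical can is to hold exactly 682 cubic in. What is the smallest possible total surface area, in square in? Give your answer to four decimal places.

428.9146

With radius r and height h, πr²h = 682 so h = 682/(πr²), and S(r) = 2πr² + 2πrh = 2πr² + 2·682/r.
S'(r) = 4πr − 2·682/r² = 0 ⇒ r³ = 682/(2π), so r ≈ 4.7702 and h = 2r ≈ 9.5404.
S''(r) = 4π + 4·682/r³ > 0, so this is the minimum; S ≈ 428.9146.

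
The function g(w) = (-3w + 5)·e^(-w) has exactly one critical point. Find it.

g'(w) = (-3)·e^(-w) + (-3w + 5)·(-1)·e^(-w) = (3w - 8)·e^(-w). Since e^(-w) > 0, the only critical point is w = 8/3.
g''(8/3) has the same sign as 3 > 0, so this is a local minimum.
g(8/3) = (-3)·e^(-8/3) ≈ -0.2085.

8/3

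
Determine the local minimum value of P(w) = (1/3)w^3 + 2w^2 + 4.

P'(w) = w^2 + 4w. Setting P'(w) = 0 gives w ∈ {-4, 0}.
Since P''(w) = 2w + 4, we get P''(-4) = -4 < 0 ⇒ local maximum; P''(0) = 4 > 0 ⇒ local minimum.
Thus P has its local minimum at w = 0, with value 4.

4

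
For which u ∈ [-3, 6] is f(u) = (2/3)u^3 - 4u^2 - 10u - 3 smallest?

Differentiating, f'(u) = 2u^2 - 8u - 10; which vanishes at u = -1 and u = 5.
Candidates: f(-3) = -27, f(-1) = 7/3, f(5) = -209/3, f(6) = -63.
Hence the absolute minimum is -209/3 at u = 5.

5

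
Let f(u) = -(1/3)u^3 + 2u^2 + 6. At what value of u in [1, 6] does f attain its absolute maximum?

f'(u) = -u^2 + 4u, whose only zero in [1, 6] is u = 4.
Evaluating at the critical points and endpoints: f(1) = 23/3,  f(4) = 50/3,  f(6) = 6.
The maximum over the interval is 50/3, attained at u = 4.

4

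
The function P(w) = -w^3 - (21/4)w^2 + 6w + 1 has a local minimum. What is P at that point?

P'(w) = -3w^2 - (21/2)w + 6 = 0 at w = -4, 1/2.
P''(w) = -6w - 21/2. P''(-4) = 27/2 > 0 ⇒ local minimum; P''(1/2) = -27/2 < 0 ⇒ local maximum.
So the local minimum value is P(-4) = -43.

-43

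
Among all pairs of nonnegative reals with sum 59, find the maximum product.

3481/4

With x + y = 59, the product is P(x) = x(59 − x).
P'(x) = 59 − 2x = 0 gives x = 59/2; P'' = −2 < 0, so this is the maximum.
P = 59/2·59/2 = 3481/4.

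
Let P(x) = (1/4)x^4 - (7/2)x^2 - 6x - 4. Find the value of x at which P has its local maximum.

-1

Critical points: P'(x) = x^3 - 7x - 6 vanishes at x = -2, -1, 3.
P''(x) = 3x^2 - 7. P''(-2) = 5 > 0 ⇒ local minimum; P''(-1) = -4 < 0 ⇒ local maximum; P''(3) = 20 > 0 ⇒ local minimum.
So the local maximum value is P(-1) = -5/4.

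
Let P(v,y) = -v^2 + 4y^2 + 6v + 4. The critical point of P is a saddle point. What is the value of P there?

∂P/∂v = -2v + 6 = 0 and ∂P/∂y = 8y = 0, so (v, y) = (3, 0).
The Hessian has P_{vv} = -2, P_{yy} = 8, P_{vy} = 0, giving D = -16 < 0, so the point is a saddle point.
P(3, 0) = 13.

13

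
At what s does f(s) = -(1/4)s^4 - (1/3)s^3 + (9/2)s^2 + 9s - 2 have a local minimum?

f'(s) = -s^3 - s^2 + 9s + 9. Setting f'(s) = 0 gives s ∈ {-3, -1, 3}.
Second-derivative test with f''(s) = -3s^2 - 2s + 9: f''(-3) = -12 < 0 ⇒ local maximum; f''(-1) = 8 > 0 ⇒ local minimum; f''(3) = -24 < 0 ⇒ local maximum.
Thus f has its local minimum at s = -1, with value -77/12.

-1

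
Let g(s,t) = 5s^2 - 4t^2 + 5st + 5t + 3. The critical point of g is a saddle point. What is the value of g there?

∂g/∂s = 10s + 5t = 0 and ∂g/∂t = 5s - 8t + 5 = 0, so (s, t) = (-5/21, 10/21).
The Hessian has g_{ss} = 10, g_{tt} = -8, g_{st} = 5, giving D = -105 < 0, so the point is a saddle point.
g(-5/21, 10/21) = 88/21.

88/21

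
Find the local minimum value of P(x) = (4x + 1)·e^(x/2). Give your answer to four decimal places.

Differentiating with the product rule gives P'(x) = (2x + 9/2)·e^(x/2). Since e^(x/2) > 0, the only critical point is x = -9/4.
P''(-9/4) has the same sign as 2 > 0, so this is a local minimum.
P(-9/4) = (-8)·e^(-9/8) ≈ -2.5972.

-2.5972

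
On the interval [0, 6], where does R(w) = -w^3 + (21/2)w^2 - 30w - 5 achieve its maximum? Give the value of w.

The derivative is -3w^2 + 21w - 30, which vanishes at w = 2 and w = 5.
Candidates: R(0) = -5, R(2) = -31, R(5) = -35/2, R(6) = -23.
The maximum over the interval is -5, attained at w = 0.

0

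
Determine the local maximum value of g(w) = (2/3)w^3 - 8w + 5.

g'(w) = 2w^2 - 8. Setting g'(w) = 0 gives w ∈ {-2, 2}.
Since g''(w) = 4w, we get g''(-2) = -8 < 0 ⇒ local maximum; g''(2) = 8 > 0 ⇒ local minimum.
The local maximum is g(-2) = 47/3.

47/3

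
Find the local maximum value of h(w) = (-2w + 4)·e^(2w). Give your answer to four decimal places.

h'(w) = (-2)·e^(2w) + (-2w + 4)·2·e^(2w) = (-4w + 6)·e^(2w). Since e^(2w) > 0, the only critical point is w = 3/2.
h''(3/2) has the same sign as -4 < 0, so this is a local maximum.
h(3/2) = (1)·e^(3) ≈ 20.0855.

20.0855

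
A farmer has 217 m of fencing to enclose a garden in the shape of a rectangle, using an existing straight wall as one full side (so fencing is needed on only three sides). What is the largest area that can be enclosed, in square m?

47089/8

Let the sides perpendicular to the wall have length x and the parallel side y, so 2x + y = 217 and the area is A = xy = x(217 − 2x).
A'(x) = 217 − 4x = 0 gives x = 217/4, and A''(x) = −4 < 0 confirms a maximum.
Then y = 217 − 2·217/4 = 217/2 and A = 47089/8.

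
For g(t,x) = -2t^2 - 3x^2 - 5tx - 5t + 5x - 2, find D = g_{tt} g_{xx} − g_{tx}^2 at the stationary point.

∂g/∂t = -4t - 5x - 5 = 0 and ∂g/∂x = -5t - 6x + 5 = 0, so (t, x) = (55, -45).
The Hessian has g_{tt} = -4, g_{xx} = -6, g_{tx} = -5, giving D = -1 < 0, so the point is a saddle point.
D = (-4)·(-6) − (-5)^2 = -1.

-1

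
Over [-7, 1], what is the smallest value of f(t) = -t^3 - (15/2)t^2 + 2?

f'(t) = -3t^2 - 15t, which vanishes at t = -5 and t = 0.
Candidates: f(-7) = -45/2,  f(-5) = -121/2,  f(0) = 2,  f(1) = -13/2.
Hence the absolute minimum is -121/2 at t = -5.

-121/2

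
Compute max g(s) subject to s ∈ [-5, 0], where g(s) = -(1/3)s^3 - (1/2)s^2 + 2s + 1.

121/6

Differentiating, g'(s) = -s^2 - s + 2; whose only zero in [-5, 0] is s = -2.
Evaluating at the critical points and endpoints: g(-5) = 121/6, g(-2) = -7/3, g(0) = 1.
Hence the absolute maximum is 121/6 at s = -5.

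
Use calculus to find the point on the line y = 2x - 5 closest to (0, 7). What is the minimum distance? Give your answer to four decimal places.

5.3666

Minimize D(x)^2 = (x + 0)^2 + (2x - 12)^2.
d/dx[D^2] = 2(x + 0) + 2·2·(2x - 12) = 0 ⇒ x = 24/5.
Then y = 23/5 and the distance is √(144/5) ≈ 5.3666.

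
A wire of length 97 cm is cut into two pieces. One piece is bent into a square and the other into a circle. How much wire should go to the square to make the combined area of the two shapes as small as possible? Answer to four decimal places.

54.3296

Let x be the length used for the square. Square side x/4; circle radius (97−x)/(2π).
A(x) = (x/4)² + π·((97−x)/(2π))² = x²/16 + (97−x)²/(4π) for 0 ≤ x ≤ 97. A'(x) = x/8 − (97−x)/(2π) = 0 gives x = 4·97/(π+4) ≈ 54.3296.
A'' = 1/8 + 1/(2π) > 0, so this gives the minimum combined area; x ≈ 54.3296 cm to the square.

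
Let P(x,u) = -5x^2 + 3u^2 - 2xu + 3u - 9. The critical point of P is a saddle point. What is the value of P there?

∂P/∂x = -10x - 2u = 0 and ∂P/∂u = -2x + 6u + 3 = 0, so (x, u) = (3/32, -15/32).
The Hessian has P_{xx} = -10, P_{uu} = 6, P_{xu} = -2, giving D = -64 < 0, so the point is a saddle point.
P(3/32, -15/32) = -621/64.

-621/64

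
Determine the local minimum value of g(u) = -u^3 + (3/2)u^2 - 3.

g'(u) = -3u^2 + 3u. Setting g'(u) = 0 gives u ∈ {0, 1}.
Since g''(u) = -6u + 3, we get g''(0) = 3 > 0 ⇒ local minimum; g''(1) = -3 < 0 ⇒ local maximum.
So the local minimum value is g(0) = -3.

-3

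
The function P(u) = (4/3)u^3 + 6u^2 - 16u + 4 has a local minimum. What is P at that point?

-14/3

P'(u) = 4u^2 + 12u - 16. Setting P'(u) = 0 gives u ∈ {-4, 1}.
Since P''(u) = 8u + 12, we get P''(-4) = -20 < 0 ⇒ local maximum; P''(1) = 20 > 0 ⇒ local minimum.
So the local minimum value is P(1) = -14/3.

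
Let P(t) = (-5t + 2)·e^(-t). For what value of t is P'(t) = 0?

P'(t) = (-5)·e^(-t) + (-5t + 2)·(-1)·e^(-t) = (5t - 7)·e^(-t). Since e^(-t) > 0, the only critical point is t = 7/5.
P''(7/5) has the same sign as 5 > 0, so this is a local minimum.
P(7/5) = (-5)·e^(-7/5) ≈ -1.2330.

7/5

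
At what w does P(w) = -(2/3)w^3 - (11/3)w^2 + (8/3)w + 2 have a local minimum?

-4

P'(w) = -2w^2 - (22/3)w + 8/3 = 0 at w = -4, 1/3.
Second-derivative test with P''(w) = -4w - 22/3: P''(-4) = 26/3 > 0 ⇒ local minimum; P''(1/3) = -26/3 < 0 ⇒ local maximum.
Thus P has its local minimum at w = -4, with value -74/3.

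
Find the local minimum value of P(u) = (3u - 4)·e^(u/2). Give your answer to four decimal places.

-4.2992

Differentiating with the product rule gives P'(u) = ((3/2)u + 1)·e^(u/2). Since e^(u/2) > 0, the only critical point is u = -2/3.
P''(-2/3) has the same sign as 3/2 > 0, so this is a local minimum.
P(-2/3) = (-6)·e^(-1/3) ≈ -4.2992.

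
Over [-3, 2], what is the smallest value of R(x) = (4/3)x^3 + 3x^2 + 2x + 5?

-10

Differentiating, R'(x) = 4x^2 + 6x + 2; which vanishes at x = -1 and x = -1/2.
Evaluating at the critical points and endpoints: R(-3) = -10,  R(-1) = 14/3,  R(-1/2) = 55/12,  R(2) = 95/3.
The minimum over the interval is -10, attained at x = -3.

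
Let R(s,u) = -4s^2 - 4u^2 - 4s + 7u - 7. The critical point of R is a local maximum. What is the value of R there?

-47/16

∂R/∂s = -8s - 4 = 0 and ∂R/∂u = -8u + 7 = 0, so (s, u) = (-1/2, 7/8).
The Hessian has R_{ss} = -8, R_{uu} = -8, R_{su} = 0, giving D = 64 > 0 with R_{ss} < 0, so the point is a local maximum.
R(-1/2, 7/8) = -47/16.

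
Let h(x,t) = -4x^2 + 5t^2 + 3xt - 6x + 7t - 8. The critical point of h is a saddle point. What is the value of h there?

-602/89

∂h/∂x = -8x + 3t - 6 = 0 and ∂h/∂t = 3x + 10t + 7 = 0, so (x, t) = (-81/89, -38/89).
The Hessian has h_{xx} = -8, h_{tt} = 10, h_{xt} = 3, giving D = -89 < 0, so the point is a saddle point.
h(-81/89, -38/89) = -602/89.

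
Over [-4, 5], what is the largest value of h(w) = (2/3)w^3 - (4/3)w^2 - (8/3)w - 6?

The derivative is 2w^2 - (8/3)w - 8/3, which vanishes at w = -2/3 and w = 2.
Candidates: h(-4) = -178/3; h(-2/3) = -406/81; h(2) = -34/3; h(5) = 92/3.
So the maximum is h(5) = 92/3.

92/3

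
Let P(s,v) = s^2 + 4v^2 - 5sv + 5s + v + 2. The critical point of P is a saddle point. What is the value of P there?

16

∂P/∂s = 2s - 5v + 5 = 0 and ∂P/∂v = -5s + 8v + 1 = 0, so (s, v) = (5, 3).
The Hessian has P_{ss} = 2, P_{vv} = 8, P_{sv} = -5, giving D = -9 < 0, so the point is a saddle point.
P(5, 3) = 16.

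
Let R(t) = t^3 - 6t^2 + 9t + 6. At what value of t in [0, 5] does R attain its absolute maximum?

Differentiating, R'(t) = 3t^2 - 12t + 9; which vanishes at t = 1 and t = 3.
Evaluating at the critical points and endpoints: R(0) = 6,  R(1) = 10,  R(3) = 6,  R(5) = 26.
So the maximum is R(5) = 26.

5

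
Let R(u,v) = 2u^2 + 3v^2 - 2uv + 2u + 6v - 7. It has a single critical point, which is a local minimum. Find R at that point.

-62/5

∂R/∂u = 4u - 2v + 2 = 0 and ∂R/∂v = -2u + 6v + 6 = 0, so (u, v) = (-6/5, -7/5).
The Hessian has R_{uu} = 4, R_{vv} = 6, R_{uv} = -2, giving D = 20 > 0 with R_{uu} > 0, so the point is a local minimum.
R(-6/5, -7/5) = -62/5.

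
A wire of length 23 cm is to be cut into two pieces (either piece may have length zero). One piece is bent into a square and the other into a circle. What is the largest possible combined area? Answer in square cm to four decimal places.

Let x be the length used for the square. Square side x/4; circle radius (23−x)/(2π).
A(x) = (x/4)² + π·((23−x)/(2π))² = x²/16 + (23−x)²/(4π) for 0 ≤ x ≤ 23. A'(x) = x/8 − (23−x)/(2π) = 0 gives x = 4·23/(π+4) ≈ 12.8823.
A'' > 0, so the interior critical point is a minimum; the maximum is at an endpoint. A(0) = 42.0965 and A(23) = 33.0625, so the largest area is 42.0965.

42.0965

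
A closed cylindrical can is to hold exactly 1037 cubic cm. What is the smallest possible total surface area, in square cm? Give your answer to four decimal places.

567.1532

With radius r and height h, πr²h = 1037 so h = 1037/(πr²), and S(r) = 2πr² + 2πrh = 2πr² + 2·1037/r.
S'(r) = 4πr − 2·1037/r² = 0 ⇒ r³ = 1037/(2π), so r ≈ 5.4853 and h = 2r ≈ 10.9706.
S''(r) = 4π + 4·1037/r³ > 0, so this is the minimum; S ≈ 567.1532.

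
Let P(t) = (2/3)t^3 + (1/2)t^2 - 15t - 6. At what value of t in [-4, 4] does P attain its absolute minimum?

Differentiating, P'(t) = 2t^2 + t - 15; which vanishes at t = -3 and t = 5/2.
Compare values at every candidate in [-4, 4]: P(-4) = 58/3, P(-3) = 51/2, P(5/2) = -719/24, P(4) = -46/3.
So the minimum is P(5/2) = -719/24.

5/2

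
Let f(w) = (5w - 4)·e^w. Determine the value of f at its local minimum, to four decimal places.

f'(w) = 5·e^w + (5w - 4)·1·e^w = (5w + 1)·e^w. Since e^w > 0, the only critical point is w = -1/5.
f''(-1/5) has the same sign as 5 > 0, so this is a local minimum.
f(-1/5) = (-5)·e^(-1/5) ≈ -4.0937.

-4.0937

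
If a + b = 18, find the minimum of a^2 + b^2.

162

With a + b = 18, a^2 + b^2 = a^2 + (18 − a)^2.
The derivative 2a − 2(18 − a) = 4a − 36 vanishes at a = 9; second derivative 4 > 0, a minimum.
The minimum is 2·(9)^2 = 162.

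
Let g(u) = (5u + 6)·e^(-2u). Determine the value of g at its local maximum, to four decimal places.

10.1380

By the product rule, g'(u) = (-10u - 7)·e^(-2u). Since e^(-2u) > 0, the only critical point is u = -7/10.
g''(-7/10) has the same sign as -10 < 0, so this is a local maximum.
g(-7/10) = (5/2)·e^(7/5) ≈ 10.1380.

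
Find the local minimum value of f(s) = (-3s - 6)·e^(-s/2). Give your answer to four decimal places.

By the product rule, f'(s) = ((3/2)s)·e^(-s/2). Since e^(-s/2) > 0, the only critical point is s = 0.
f''(0) has the same sign as 3/2 > 0, so this is a local minimum.
f(0) = (-6)·e^(0) ≈ -6.0000.

-6.0000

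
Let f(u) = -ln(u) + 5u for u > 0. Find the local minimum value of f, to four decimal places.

2.6094

f'(u) = -1/u + 5 = 0 gives u = 1/5.
f''(u) = 1/u², which is positive for u > 0, so this is a local minimum.
f(1/5) = -1·ln(1/5) + 1 ≈ 2.6094.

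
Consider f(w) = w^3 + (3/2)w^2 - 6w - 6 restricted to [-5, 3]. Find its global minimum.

The derivative is 3w^2 + 3w - 6, which vanishes at w = -2 and w = 1.
Candidates: f(-5) = -127/2,  f(-2) = 4,  f(1) = -19/2,  f(3) = 33/2.
Hence the absolute minimum is -127/2 at w = -5.

-127/2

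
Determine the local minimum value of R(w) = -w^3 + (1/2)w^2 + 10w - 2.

-683/54

R'(w) = -3w^2 + w + 10 = 0 at w = -5/3, 2.
Second-derivative test with R''(w) = -6w + 1: R''(-5/3) = 11 > 0 ⇒ local minimum; R''(2) = -11 < 0 ⇒ local maximum.
Thus R has its local minimum at w = -5/3, with value -683/54.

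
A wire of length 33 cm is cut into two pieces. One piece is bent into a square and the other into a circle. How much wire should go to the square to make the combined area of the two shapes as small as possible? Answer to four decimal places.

18.4833

Let x be the length used for the square. Square side x/4; circle radius (33−x)/(2π).
A(x) = (x/4)² + π·((33−x)/(2π))² = x²/16 + (33−x)²/(4π) for 0 ≤ x ≤ 33. A'(x) = x/8 − (33−x)/(2π) = 0 gives x = 4·33/(π+4) ≈ 18.4833.
A'' = 1/8 + 1/(2π) > 0, so this gives the minimum combined area; x ≈ 18.4833 cm to the square.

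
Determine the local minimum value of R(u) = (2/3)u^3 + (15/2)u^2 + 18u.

-99/8

R'(u) = 2u^2 + 15u + 18 = 0 at u = -6, -3/2.
Since R''(u) = 4u + 15, we get R''(-6) = -9 < 0 ⇒ local maximum; R''(-3/2) = 9 > 0 ⇒ local minimum.
The local minimum is R(-3/2) = -99/8.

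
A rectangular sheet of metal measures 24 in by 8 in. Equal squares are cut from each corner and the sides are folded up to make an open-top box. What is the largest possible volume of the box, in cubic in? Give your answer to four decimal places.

161.5694

With cut size x, the volume is V(x) = x(24 − 2x)(8 − 2x) for 0 < x < 4.
V'(x) = 12x^2 − 128x + 192. Setting V'(x) = 0 gives x ≈ 1.8057 (the root in (0, 4)).
V''(x) = 24x − 128 is negative there, so this is the maximum; V ≈ 161.5694.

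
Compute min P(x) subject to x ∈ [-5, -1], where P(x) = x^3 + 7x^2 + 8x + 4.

P'(x) = 3x^2 + 14x + 8, whose only zero in [-5, -1] is x = -4.
Compare values at every candidate in [-5, -1]: P(-5) = 14; P(-4) = 20; P(-1) = 2.
So the minimum is P(-1) = 2.

2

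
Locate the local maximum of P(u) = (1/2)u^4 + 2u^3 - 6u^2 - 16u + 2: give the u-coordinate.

P'(u) = 2u^3 + 6u^2 - 12u - 16. Setting P'(u) = 0 gives u ∈ {-4, -1, 2}.
Since P''(u) = 6u^2 + 12u - 12, we get P''(-4) = 36 > 0 ⇒ local minimum; P''(-1) = -18 < 0 ⇒ local maximum; P''(2) = 36 > 0 ⇒ local minimum.
So the local maximum value is P(-1) = 21/2.

-1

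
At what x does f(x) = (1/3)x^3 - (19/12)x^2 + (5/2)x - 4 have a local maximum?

f'(x) = x^2 - (19/6)x + 5/2 = 0 at x = 3/2, 5/3.
f''(x) = 2x - 19/6. f''(3/2) = -1/6 < 0 ⇒ local maximum; f''(5/3) = 1/6 > 0 ⇒ local minimum.
The local maximum is f(3/2) = -43/16.

3/2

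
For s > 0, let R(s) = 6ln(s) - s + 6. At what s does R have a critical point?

6

R'(s) = 6/s − 1 = 0 gives s = 6.
R''(s) = -6/s², which is negative for s > 0, so this is a local maximum.
R(6) = 6·ln(6) - 6 + 6 ≈ 10.7506.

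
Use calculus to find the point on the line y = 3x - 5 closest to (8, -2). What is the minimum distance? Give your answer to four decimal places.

Minimize D(x)^2 = (x - 8)^2 + (3x - 3)^2.
d/dx[D^2] = 2(x - 8) + 2·3·(3x - 3) = 0 ⇒ x = 17/10.
Then y = 1/10 and the distance is √(441/10) ≈ 6.6408.

6.6408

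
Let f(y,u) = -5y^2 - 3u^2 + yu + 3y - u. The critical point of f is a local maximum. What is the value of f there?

29/59

∂f/∂y = -10y + u + 3 = 0 and ∂f/∂u = y - 6u - 1 = 0, so (y, u) = (17/59, -7/59).
The Hessian has f_{yy} = -10, f_{uu} = -6, f_{yu} = 1, giving D = 59 > 0 with f_{yy} < 0, so the point is a local maximum.
f(17/59, -7/59) = 29/59.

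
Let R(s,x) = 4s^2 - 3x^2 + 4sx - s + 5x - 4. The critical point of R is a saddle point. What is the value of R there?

∂R/∂s = 8s + 4x - 1 = 0 and ∂R/∂x = 4s - 6x + 5 = 0, so (s, x) = (-7/32, 11/16).
The Hessian has R_{ss} = 8, R_{xx} = -6, R_{sx} = 4, giving D = -64 < 0, so the point is a saddle point.
R(-7/32, 11/16) = -139/64.

-139/64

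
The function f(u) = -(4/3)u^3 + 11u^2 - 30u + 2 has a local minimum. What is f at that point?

f'(u) = -4u^2 + 22u - 30. Setting f'(u) = 0 gives u ∈ {5/2, 3}.
Since f''(u) = -8u + 22, we get f''(5/2) = 2 > 0 ⇒ local minimum; f''(3) = -2 < 0 ⇒ local maximum.
So the local minimum value is f(5/2) = -301/12.

-301/12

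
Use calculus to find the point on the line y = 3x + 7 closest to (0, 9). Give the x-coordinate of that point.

3/5

Minimize D(x)^2 = (x + 0)^2 + (3x - 2)^2.
d/dx[D^2] = 2(x + 0) + 2·3·(3x - 2) = 0 ⇒ x = 3/5.
Then y = 44/5 and the distance is √(2/5) ≈ 0.6325.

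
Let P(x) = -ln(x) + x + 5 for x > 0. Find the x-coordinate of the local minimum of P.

1

P'(x) = -1/x + 1 = 0 gives x = 1.
P''(x) = 1/x², which is positive for x > 0, so this is a local minimum.
P(1) = -1·ln(1) + 1 + 5 ≈ 6.0000.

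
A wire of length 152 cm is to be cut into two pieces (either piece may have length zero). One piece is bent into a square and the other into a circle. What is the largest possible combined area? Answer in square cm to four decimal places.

1838.5579

Let x be the length used for the square. Square side x/4; circle radius (152−x)/(2π).
A(x) = (x/4)² + π·((152−x)/(2π))² = x²/16 + (152−x)²/(4π) for 0 ≤ x ≤ 152. A'(x) = x/8 − (152−x)/(2π) = 0 gives x = 4·152/(π+4) ≈ 85.1351.
A'' > 0, so the interior critical point is a minimum; the maximum is at an endpoint. A(0) = 1838.5579 and A(152) = 1444.0000, so the largest area is 1838.5579.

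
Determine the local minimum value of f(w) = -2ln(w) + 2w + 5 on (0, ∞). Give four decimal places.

7.0000

f'(w) = -2/w + 2 = 0 gives w = 1.
f''(w) = 2/w², which is positive for w > 0, so this is a local minimum.
f(1) = -2·ln(1) + 2 + 5 ≈ 7.0000.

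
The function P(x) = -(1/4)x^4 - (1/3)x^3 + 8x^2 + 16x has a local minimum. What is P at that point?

Critical points: P'(x) = -x^3 - x^2 + 16x + 16 vanishes at x = -4, -1, 4.
Second-derivative test with P''(x) = -3x^2 - 2x + 16: P''(-4) = -24 < 0 ⇒ local maximum; P''(-1) = 15 > 0 ⇒ local minimum; P''(4) = -40 < 0 ⇒ local maximum.
The local minimum is P(-1) = -95/12.

-95/12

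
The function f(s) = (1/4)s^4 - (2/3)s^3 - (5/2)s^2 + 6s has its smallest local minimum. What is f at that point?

-38/3

Critical points: f'(s) = s^3 - 2s^2 - 5s + 6 vanishes at s = -2, 1, 3.
Since f''(s) = 3s^2 - 4s - 5, we get f''(-2) = 15 > 0 ⇒ local minimum; f''(1) = -6 < 0 ⇒ local maximum; f''(3) = 10 > 0 ⇒ local minimum.
Thus f has its smallest local minimum at s = -2, with value -38/3.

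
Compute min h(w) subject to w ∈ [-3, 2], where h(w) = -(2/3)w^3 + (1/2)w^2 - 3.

-19/3

Differentiating, h'(w) = -2w^2 + w; which vanishes at w = 0 and w = 1/2.
Evaluating at the critical points and endpoints: h(-3) = 39/2; h(0) = -3; h(1/2) = -71/24; h(2) = -19/3.
The minimum over the interval is -19/3, attained at w = 2.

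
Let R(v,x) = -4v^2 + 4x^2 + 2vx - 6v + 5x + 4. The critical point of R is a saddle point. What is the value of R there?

∂R/∂v = -8v + 2x - 6 = 0 and ∂R/∂x = 2v + 8x + 5 = 0, so (v, x) = (-29/34, -7/17).
The Hessian has R_{vv} = -8, R_{xx} = 8, R_{vx} = 2, giving D = -68 < 0, so the point is a saddle point.
R(-29/34, -7/17) = 94/17.

94/17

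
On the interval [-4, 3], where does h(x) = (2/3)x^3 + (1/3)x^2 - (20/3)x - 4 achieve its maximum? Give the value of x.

Differentiating, h'(x) = 2x^2 + (2/3)x - 20/3; which vanishes at x = -2 and x = 5/3.
Evaluating at the critical points and endpoints: h(-4) = -44/3; h(-2) = 16/3; h(5/3) = -899/81; h(3) = -3.
Hence the absolute maximum is 16/3 at x = -2.

-2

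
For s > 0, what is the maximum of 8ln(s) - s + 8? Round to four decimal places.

P'(s) = 8/s − 1 = 0 gives s = 8.
P''(s) = -8/s², which is negative for s > 0, so this is a local maximum.
P(8) = 8·ln(8) - 8 + 8 ≈ 16.6355.

16.6355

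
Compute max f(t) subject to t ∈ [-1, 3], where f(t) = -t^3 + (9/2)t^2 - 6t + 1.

The derivative is -3t^2 + 9t - 6, which vanishes at t = 1 and t = 2.
Compare values at every candidate in [-1, 3]: f(-1) = 25/2,  f(1) = -3/2,  f(2) = -1,  f(3) = -7/2.
So the maximum is f(-1) = 25/2.

25/2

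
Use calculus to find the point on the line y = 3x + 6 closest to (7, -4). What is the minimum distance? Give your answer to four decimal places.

Minimize D(x)^2 = (x - 7)^2 + (3x + 10)^2.
d/dx[D^2] = 2(x - 7) + 2·3·(3x + 10) = 0 ⇒ x = -23/10.
Then y = -9/10 and the distance is √(961/10) ≈ 9.8031.

9.8031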